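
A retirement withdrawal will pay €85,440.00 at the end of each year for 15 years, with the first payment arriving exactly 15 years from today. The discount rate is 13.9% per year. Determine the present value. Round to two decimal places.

€85,275.73

Ordinary annuity of 15 payments, first payment at period 15.
Periodic rate r = 0.139 per year.
The ordinary-annuity PV formula values the stream one period before the first payment (period 14); discount that back 14 periods:
PV₀ = 85,440 × [1 − (1+r)^−15] / r × (1+r)^−14 = €85,275.73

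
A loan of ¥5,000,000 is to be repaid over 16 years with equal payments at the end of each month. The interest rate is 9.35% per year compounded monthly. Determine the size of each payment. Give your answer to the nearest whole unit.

Level ordinary annuity; solve PV = PMT × [(1 − (1+r)^−n)/r] for PMT.
Periodic rate r = 0.0935/12 per month; n is counted in months.
With n = 192: PMT = 5,000,000 / ([(1 − (1+r)^−n)/r]) = ¥50,290

¥50,290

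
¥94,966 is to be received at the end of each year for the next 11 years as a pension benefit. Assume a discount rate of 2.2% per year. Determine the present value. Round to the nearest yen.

¥918,932

This is an ordinary annuity: 11 payments of ¥94,966 at the end of each year.
Periodic rate r = 0.022 per year.
PV = PMT × [(1 − (1+r)^−n)/r] = 94,966 × [1 − (1+r)^−11] / r = ¥918,932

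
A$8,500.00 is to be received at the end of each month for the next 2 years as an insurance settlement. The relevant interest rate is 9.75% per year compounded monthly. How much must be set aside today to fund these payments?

This is an ordinary annuity: 24 payments of A$8,500.00 at the end of each month.
Periodic rate r = 0.0975/12 per month; n is counted in months.
PV = PMT × [(1 − (1+r)^−n)/r] = 8,500 × [1 − (1+r)^−24] / r = A$184,663.68

A$184,663.68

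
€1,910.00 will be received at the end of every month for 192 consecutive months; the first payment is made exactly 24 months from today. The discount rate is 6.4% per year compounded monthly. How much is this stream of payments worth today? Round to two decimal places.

Ordinary annuity of 192 payments, first payment at period 24.
Periodic rate r = 0.064/12 per month; n is counted in months.
The ordinary-annuity PV formula values the stream one period before the first payment (period 23); discount that back 23 periods:
PV₀ = 1,910 × [1 − (1+r)^−192] / r × (1+r)^−23 = €202,764.42

€202,764.42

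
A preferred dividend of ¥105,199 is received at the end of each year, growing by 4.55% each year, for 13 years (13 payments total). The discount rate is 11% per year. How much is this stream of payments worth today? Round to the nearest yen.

Periodic rate r = 0.11 per year.
Growing ordinary annuity: PV = PMT₁ × [1 − ((1+g)/(1+r))^n] / (r − g) = 105,199 × [1 − ((1+0.0455)/(1+r))^13] / (r − 0.0455) = ¥882,020.

¥882,020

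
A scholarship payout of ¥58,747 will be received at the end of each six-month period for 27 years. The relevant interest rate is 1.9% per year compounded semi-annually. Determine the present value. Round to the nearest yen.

¥2,472,641

This is an ordinary annuity: 54 payments of ¥58,747 at the end of each six-month period.
Periodic rate r = 0.019/2 per half-year; n is counted in half-years.
PV = PMT × [(1 − (1+r)^−n)/r] = 58,747 × [1 − (1+r)^−54] / r = ¥2,472,641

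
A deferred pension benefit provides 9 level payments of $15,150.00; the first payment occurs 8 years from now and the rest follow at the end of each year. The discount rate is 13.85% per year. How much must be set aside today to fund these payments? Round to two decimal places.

$30,390.75

Ordinary annuity of 9 payments, first payment at period 8.
Periodic rate r = 0.1385 per year.
The ordinary-annuity PV formula values the stream one period before the first payment (period 7); discount that back 7 periods:
PV₀ = 15,150 × [1 − (1+r)^−9] / r × (1+r)^−7 = $30,390.75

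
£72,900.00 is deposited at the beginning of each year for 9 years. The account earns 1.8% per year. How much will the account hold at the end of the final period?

£718,074.59

This is an annuity due: 9 deposits of £72,900.00 at the beginning of each year.
Periodic rate r = 0.018 per year.
FV = PMT × [((1+r)^n − 1)/r] × (1+r) = 72,900 × [(1+r)^9 − 1] / r × (1+r) = £718,074.59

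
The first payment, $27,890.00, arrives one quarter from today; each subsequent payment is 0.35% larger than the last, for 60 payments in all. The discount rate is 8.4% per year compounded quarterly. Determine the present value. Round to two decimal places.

$1,028,896.26

Periodic rate r = 0.084/4 per quarter; n is counted in quarters.
Growing ordinary annuity: PV = PMT₁ × [1 − ((1+g)/(1+r))^n] / (r − g) = 27,890 × [1 − ((1+0.0035)/(1+r))^60] / (r − 0.0035) = $1,028,896.26.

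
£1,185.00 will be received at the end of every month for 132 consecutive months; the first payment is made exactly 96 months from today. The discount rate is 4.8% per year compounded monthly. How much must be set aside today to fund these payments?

Ordinary annuity of 132 payments, first payment at period 96.
Periodic rate r = 0.048/12 per month; n is counted in months.
The ordinary-annuity PV formula values the stream one period before the first payment (period 95); discount that back 95 periods:
PV₀ = 1,185 × [1 − (1+r)^−132] / r × (1+r)^−95 = £83,044.42

£83,044.42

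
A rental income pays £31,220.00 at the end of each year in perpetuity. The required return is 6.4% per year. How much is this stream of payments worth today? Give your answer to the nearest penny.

£487,812.50

Periodic rate r = 0.064 per year.
Level perpetuity: PV = PMT / r = 31,220 / (0.064) = £487,812.50.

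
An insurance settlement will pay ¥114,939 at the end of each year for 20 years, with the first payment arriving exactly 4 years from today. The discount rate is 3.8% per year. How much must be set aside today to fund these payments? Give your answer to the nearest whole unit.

¥1,421,772

Ordinary annuity of 20 payments, first payment at period 4.
Periodic rate r = 0.038 per year.
The ordinary-annuity PV formula values the stream one period before the first payment (period 3); discount that back 3 periods:
PV₀ = 114,939 × [1 − (1+r)^−20] / r × (1+r)^−3 = ¥1,421,772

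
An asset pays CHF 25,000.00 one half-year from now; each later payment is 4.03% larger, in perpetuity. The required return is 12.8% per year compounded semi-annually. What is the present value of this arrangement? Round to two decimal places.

CHF 1,054,852.32

Periodic rate r = 0.128/2 per half-year.
Growing perpetuity (Gordon): PV = PMT₁ / (r − g) = 25,000 / (r − 0.0403) = CHF 1,054,852.32.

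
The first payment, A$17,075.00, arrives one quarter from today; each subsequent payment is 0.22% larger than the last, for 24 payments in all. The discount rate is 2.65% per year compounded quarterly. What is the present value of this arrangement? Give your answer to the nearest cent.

A$387,171.22

Periodic rate r = 0.0265/4 per quarter; n is counted in quarters.
Growing ordinary annuity: PV = PMT₁ × [1 − ((1+g)/(1+r))^n] / (r − g) = 17,075 × [1 − ((1+0.0022)/(1+r))^24] / (r − 0.0022) = A$387,171.22.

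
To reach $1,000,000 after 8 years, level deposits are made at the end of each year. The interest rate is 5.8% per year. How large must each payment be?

$101,763.62

Level ordinary annuity; solve FV = PMT × [((1+r)^n − 1)/r] for PMT.
Periodic rate r = 0.058 per year.
With n = 8: PMT = 1,000,000 / ([((1+r)^n − 1)/r]) = $101,763.62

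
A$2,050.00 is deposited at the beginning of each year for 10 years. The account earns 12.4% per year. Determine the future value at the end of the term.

A$41,226.06

This is an annuity due: 10 deposits of A$2,050.00 at the beginning of each year.
Periodic rate r = 0.124 per year.
FV = PMT × [((1+r)^n − 1)/r] × (1+r) = 2,050 × [(1+r)^10 − 1] / r × (1+r) = A$41,226.06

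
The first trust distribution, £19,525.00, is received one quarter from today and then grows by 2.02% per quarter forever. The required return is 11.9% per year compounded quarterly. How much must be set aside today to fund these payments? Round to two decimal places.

Periodic rate r = 0.119/4 per quarter.
Growing perpetuity (Gordon): PV = PMT₁ / (r − g) = 19,525 / (r − 0.0202) = £2,044,502.62.

£2,044,502.62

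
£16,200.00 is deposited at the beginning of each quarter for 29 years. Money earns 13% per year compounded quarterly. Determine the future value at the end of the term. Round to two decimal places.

£20,511,921.95

This is an annuity due: 116 deposits of £16,200.00 at the beginning of each quarter.
Periodic rate r = 0.13/4 per quarter; n is counted in quarters.
FV = PMT × [((1+r)^n − 1)/r] × (1+r) = 16,200 × [(1+r)^116 − 1] / r × (1+r) = £20,511,921.95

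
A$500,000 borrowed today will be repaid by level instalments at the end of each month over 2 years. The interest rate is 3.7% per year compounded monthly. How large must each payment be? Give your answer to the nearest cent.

Level ordinary annuity; solve PV = PMT × [(1 − (1+r)^−n)/r] for PMT.
Periodic rate r = 0.037/12 per month; n is counted in months.
With n = 24: PMT = 500,000 / ([(1 − (1+r)^−n)/r]) = A$21,645.76

A$21,645.76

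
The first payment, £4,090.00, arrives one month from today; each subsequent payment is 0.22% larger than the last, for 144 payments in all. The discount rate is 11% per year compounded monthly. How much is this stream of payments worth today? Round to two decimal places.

Periodic rate r = 0.11/12 per month; n is counted in months.
Growing ordinary annuity: PV = PMT₁ × [1 − ((1+g)/(1+r))^n] / (r − g) = 4,090 × [1 − ((1+0.0022)/(1+r))^144] / (r − 0.0022) = £370,573.08.

£370,573.08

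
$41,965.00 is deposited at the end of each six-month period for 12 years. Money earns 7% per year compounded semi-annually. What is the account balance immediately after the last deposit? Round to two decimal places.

This is an ordinary annuity: 24 deposits of $41,965.00 at the end of each six-month period.
Periodic rate r = 0.07/2 per half-year; n is counted in half-years.
FV = PMT × [((1+r)^n − 1)/r] = 41,965 × [(1+r)^24 − 1] / r = $1,538,710.86

$1,538,710.86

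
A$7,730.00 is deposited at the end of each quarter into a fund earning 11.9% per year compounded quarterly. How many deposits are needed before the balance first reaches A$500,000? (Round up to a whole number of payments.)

37 payments

Periodic rate r = 0.119/4 per quarter; n is counted in quarters.
Ordinary annuity FV: 500,000 = 7,730 × [((1+r)^n − 1)/r].
(1+r)^n = 1 + 500,000 × r / 7,730, so n = ln(1 + 500,000·r/7,730) / ln(1+r) = 36.60.
Round up to a whole number of payments: n = 37.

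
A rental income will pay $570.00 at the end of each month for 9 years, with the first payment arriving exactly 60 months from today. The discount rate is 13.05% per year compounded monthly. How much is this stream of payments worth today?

$19,078.91

Ordinary annuity of 108 payments, first payment at period 60.
Periodic rate r = 0.1305/12 per month; n is counted in months.
The ordinary-annuity PV formula values the stream one period before the first payment (period 59); discount that back 59 periods:
PV₀ = 570 × [1 − (1+r)^−108] / r × (1+r)^−59 = $19,078.91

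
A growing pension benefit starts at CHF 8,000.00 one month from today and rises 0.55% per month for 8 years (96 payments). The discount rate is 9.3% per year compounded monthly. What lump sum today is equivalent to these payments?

Periodic rate r = 0.093/12 per month; n is counted in months.
Growing ordinary annuity: PV = PMT₁ × [1 − ((1+g)/(1+r))^n] / (r − g) = 8,000 × [1 − ((1+0.0055)/(1+r))^96] / (r − 0.0055) = CHF 686,643.69.

CHF 686,643.69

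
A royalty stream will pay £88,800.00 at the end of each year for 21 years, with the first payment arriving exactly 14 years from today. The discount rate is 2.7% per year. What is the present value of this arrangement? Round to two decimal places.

Ordinary annuity of 21 payments, first payment at period 14.
Periodic rate r = 0.027 per year.
The ordinary-annuity PV formula values the stream one period before the first payment (period 13); discount that back 13 periods:
PV₀ = 88,800 × [1 − (1+r)^−21] / r × (1+r)^−13 = £996,731.83

£996,731.83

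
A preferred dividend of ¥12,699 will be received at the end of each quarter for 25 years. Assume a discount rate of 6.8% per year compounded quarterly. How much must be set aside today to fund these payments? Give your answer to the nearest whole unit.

This is an ordinary annuity: 100 payments of ¥12,699 at the end of each quarter.
Periodic rate r = 0.068/4 per quarter; n is counted in quarters.
PV = PMT × [(1 − (1+r)^−n)/r] = 12,699 × [1 − (1+r)^−100] / r = ¥608,572

¥608,572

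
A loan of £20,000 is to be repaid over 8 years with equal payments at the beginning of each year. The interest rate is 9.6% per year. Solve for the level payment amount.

£3,370.86

Level annuity due; solve PV = PMT × [(1 − (1+r)^−n)/r] × (1+r) for PMT.
Periodic rate r = 0.096 per year.
With n = 8: PMT = 20,000 / ([(1 − (1+r)^−n)/r] × (1+r)) = £3,370.86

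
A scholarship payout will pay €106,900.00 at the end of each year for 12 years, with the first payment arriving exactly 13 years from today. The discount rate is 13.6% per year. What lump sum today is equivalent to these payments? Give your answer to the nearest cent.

€133,332.87

Ordinary annuity of 12 payments, first payment at period 13.
Periodic rate r = 0.136 per year.
The ordinary-annuity PV formula values the stream one period before the first payment (period 12); discount that back 12 periods:
PV₀ = 106,900 × [1 − (1+r)^−12] / r × (1+r)^−12 = €133,332.87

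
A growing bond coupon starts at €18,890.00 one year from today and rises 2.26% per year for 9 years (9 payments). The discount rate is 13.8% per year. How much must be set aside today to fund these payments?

€101,160.15

Periodic rate r = 0.138 per year.
Growing ordinary annuity: PV = PMT₁ × [1 − ((1+g)/(1+r))^n] / (r − g) = 18,890 × [1 − ((1+0.0226)/(1+r))^9] / (r − 0.0226) = €101,160.15.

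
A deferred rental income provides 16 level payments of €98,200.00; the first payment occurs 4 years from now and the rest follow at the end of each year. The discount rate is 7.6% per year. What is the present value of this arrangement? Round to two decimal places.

€715,930.61

Ordinary annuity of 16 payments, first payment at period 4.
Periodic rate r = 0.076 per year.
The ordinary-annuity PV formula values the stream one period before the first payment (period 3); discount that back 3 periods:
PV₀ = 98,200 × [1 − (1+r)^−16] / r × (1+r)^−3 = €715,930.61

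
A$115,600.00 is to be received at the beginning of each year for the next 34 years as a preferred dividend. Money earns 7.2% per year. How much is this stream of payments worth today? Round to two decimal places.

This is an annuity due: 34 payments of A$115,600.00 at the beginning of each year.
Periodic rate r = 0.072 per year.
PV = PMT × [(1 − (1+r)^−n)/r] × (1+r) = 115,600 × [1 − (1+r)^−34] / r × (1+r) = A$1,559,273.98

A$1,559,273.98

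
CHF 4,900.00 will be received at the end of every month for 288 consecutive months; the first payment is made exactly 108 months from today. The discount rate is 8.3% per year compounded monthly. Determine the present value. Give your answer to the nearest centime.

CHF 292,294.51

Ordinary annuity of 288 payments, first payment at period 108.
Periodic rate r = 0.083/12 per month; n is counted in months.
The ordinary-annuity PV formula values the stream one period before the first payment (period 107); discount that back 107 periods:
PV₀ = 4,900 × [1 − (1+r)^−288] / r × (1+r)^−107 = CHF 292,294.51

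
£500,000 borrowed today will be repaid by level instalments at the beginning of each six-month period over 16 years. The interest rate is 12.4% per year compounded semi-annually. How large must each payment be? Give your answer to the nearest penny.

Level annuity due; solve PV = PMT × [(1 − (1+r)^−n)/r] × (1+r) for PMT.
Periodic rate r = 0.124/2 per half-year; n is counted in half-years.
With n = 32: PMT = 500,000 / ([(1 − (1+r)^−n)/r] × (1+r)) = £34,176.03

£34,176.03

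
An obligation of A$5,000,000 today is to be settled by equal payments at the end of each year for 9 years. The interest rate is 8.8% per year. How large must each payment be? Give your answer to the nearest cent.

Level ordinary annuity; solve PV = PMT × [(1 − (1+r)^−n)/r] for PMT.
Periodic rate r = 0.088 per year.
With n = 9: PMT = 5,000,000 / ([(1 − (1+r)^−n)/r]) = A$827,225.34

A$827,225.34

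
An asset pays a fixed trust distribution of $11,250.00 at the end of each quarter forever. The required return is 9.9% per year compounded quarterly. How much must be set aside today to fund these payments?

$454,545.45

Periodic rate r = 0.099/4 per quarter.
Level perpetuity: PV = PMT / r = 11,250 / (0.099/4) = $454,545.45.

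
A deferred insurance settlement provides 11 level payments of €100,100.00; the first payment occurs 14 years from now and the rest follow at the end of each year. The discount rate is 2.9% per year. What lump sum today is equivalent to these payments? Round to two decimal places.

€642,255.44

Ordinary annuity of 11 payments, first payment at period 14.
Periodic rate r = 0.029 per year.
The ordinary-annuity PV formula values the stream one period before the first payment (period 13); discount that back 13 periods:
PV₀ = 100,100 × [1 − (1+r)^−11] / r × (1+r)^−13 = €642,255.44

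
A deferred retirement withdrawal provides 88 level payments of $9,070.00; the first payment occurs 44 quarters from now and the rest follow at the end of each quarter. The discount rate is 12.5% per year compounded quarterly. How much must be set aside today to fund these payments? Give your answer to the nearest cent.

$72,133.87

Ordinary annuity of 88 payments, first payment at period 44.
Periodic rate r = 0.125/4 per quarter; n is counted in quarters.
The ordinary-annuity PV formula values the stream one period before the first payment (period 43); discount that back 43 periods:
PV₀ = 9,070 × [1 − (1+r)^−88] / r × (1+r)^−43 = $72,133.87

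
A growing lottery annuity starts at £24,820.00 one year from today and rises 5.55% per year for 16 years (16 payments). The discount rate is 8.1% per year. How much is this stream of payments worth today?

£309,005.73

Periodic rate r = 0.081 per year.
Growing ordinary annuity: PV = PMT₁ × [1 − ((1+g)/(1+r))^n] / (r − g) = 24,820 × [1 − ((1+0.0555)/(1+r))^16] / (r − 0.0555) = £309,005.73.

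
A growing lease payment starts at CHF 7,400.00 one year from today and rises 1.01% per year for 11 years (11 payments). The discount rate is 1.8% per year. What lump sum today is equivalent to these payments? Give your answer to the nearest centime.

Periodic rate r = 0.018 per year.
Growing ordinary annuity: PV = PMT₁ × [1 − ((1+g)/(1+r))^n] / (r − g) = 7,400 × [1 − ((1+0.0101)/(1+r))^11] / (r − 0.0101) = CHF 76,929.23.

CHF 76,929.23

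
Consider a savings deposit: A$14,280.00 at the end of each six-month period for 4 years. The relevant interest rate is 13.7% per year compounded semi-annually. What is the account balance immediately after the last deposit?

This is an ordinary annuity: 8 deposits of A$14,280.00 at the end of each six-month period.
Periodic rate r = 0.137/2 per half-year; n is counted in half-years.
FV = PMT × [((1+r)^n − 1)/r] = 14,280 × [(1+r)^8 − 1] / r = A$145,720.85

A$145,720.85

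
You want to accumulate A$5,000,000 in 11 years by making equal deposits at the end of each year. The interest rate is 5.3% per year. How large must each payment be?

A$346,465.28

Level ordinary annuity; solve FV = PMT × [((1+r)^n − 1)/r] for PMT.
Periodic rate r = 0.053 per year.
With n = 11: PMT = 5,000,000 / ([((1+r)^n − 1)/r]) = A$346,465.28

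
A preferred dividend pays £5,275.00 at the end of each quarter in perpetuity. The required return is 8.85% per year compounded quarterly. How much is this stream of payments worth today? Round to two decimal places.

£238,418.08

Periodic rate r = 0.0885/4 per quarter.
Level perpetuity: PV = PMT / r = 5,275 / (0.0885/4) = £238,418.08.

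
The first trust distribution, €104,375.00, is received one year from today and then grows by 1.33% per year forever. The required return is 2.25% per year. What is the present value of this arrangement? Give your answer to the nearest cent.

€11,345,108.70

Periodic rate r = 0.0225 per year.
Growing perpetuity (Gordon): PV = PMT₁ / (r − g) = 104,375 / (r − 0.0133) = €11,345,108.70.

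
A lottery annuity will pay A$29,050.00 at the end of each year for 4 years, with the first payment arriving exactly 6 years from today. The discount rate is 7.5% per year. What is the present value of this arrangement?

Ordinary annuity of 4 payments, first payment at period 6.
Periodic rate r = 0.075 per year.
The ordinary-annuity PV formula values the stream one period before the first payment (period 5); discount that back 5 periods:
PV₀ = 29,050 × [1 − (1+r)^−4] / r × (1+r)^−5 = A$67,773.71

A$67,773.71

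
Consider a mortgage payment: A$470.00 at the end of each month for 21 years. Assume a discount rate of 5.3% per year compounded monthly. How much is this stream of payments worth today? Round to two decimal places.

This is an ordinary annuity: 252 payments of A$470.00 at the end of each month.
Periodic rate r = 0.053/12 per month; n is counted in months.
PV = PMT × [(1 − (1+r)^−n)/r] = 470 × [1 − (1+r)^−252] / r = A$71,364.31

A$71,364.31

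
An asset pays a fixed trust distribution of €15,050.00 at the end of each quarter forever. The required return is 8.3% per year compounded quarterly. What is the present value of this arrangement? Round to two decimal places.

€725,301.20

Periodic rate r = 0.083/4 per quarter.
Level perpetuity: PV = PMT / r = 15,050 / (0.083/4) = €725,301.20.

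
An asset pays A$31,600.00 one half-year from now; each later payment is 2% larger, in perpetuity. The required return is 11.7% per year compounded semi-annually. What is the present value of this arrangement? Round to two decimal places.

Periodic rate r = 0.117/2 per half-year.
Growing perpetuity (Gordon): PV = PMT₁ / (r − g) = 31,600 / (r − 0.02) = A$820,779.22.

A$820,779.22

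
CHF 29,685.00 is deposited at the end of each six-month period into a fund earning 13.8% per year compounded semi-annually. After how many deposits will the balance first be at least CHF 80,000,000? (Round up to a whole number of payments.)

Periodic rate r = 0.138/2 per half-year; n is counted in half-years.
Ordinary annuity FV: 80,000,000 = 29,685 × [((1+r)^n − 1)/r].
(1+r)^n = 1 + 80,000,000 × r / 29,685, so n = ln(1 + 80,000,000·r/29,685) / ln(1+r) = 78.40.
Round up to a whole number of payments: n = 79.

79 payments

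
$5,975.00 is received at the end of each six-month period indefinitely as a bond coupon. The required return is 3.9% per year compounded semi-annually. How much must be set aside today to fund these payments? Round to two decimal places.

Periodic rate r = 0.039/2 per half-year.
Level perpetuity: PV = PMT / r = 5,975 / (0.039/2) = $306,410.26.

$306,410.26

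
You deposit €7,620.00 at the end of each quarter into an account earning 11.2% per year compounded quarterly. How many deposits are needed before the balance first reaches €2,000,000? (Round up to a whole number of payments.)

77 payments

Periodic rate r = 0.112/4 per quarter; n is counted in quarters.
Ordinary annuity FV: 2,000,000 = 7,620 × [((1+r)^n − 1)/r].
(1+r)^n = 1 + 2,000,000 × r / 7,620, so n = ln(1 + 2,000,000·r/7,620) / ln(1+r) = 76.85.
Round up to a whole number of payments: n = 77.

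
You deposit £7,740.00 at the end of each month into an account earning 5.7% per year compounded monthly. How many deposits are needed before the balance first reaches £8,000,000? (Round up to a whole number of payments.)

375 payments

Periodic rate r = 0.057/12 per month; n is counted in months.
Ordinary annuity FV: 8,000,000 = 7,740 × [((1+r)^n − 1)/r].
(1+r)^n = 1 + 8,000,000 × r / 7,740, so n = ln(1 + 8,000,000·r/7,740) / ln(1+r) = 374.90.
Round up to a whole number of payments: n = 375.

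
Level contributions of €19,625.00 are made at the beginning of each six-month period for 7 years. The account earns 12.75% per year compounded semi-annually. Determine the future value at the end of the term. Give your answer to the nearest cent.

This is an annuity due: 14 deposits of €19,625.00 at the beginning of each six-month period.
Periodic rate r = 0.1275/2 per half-year; n is counted in half-years.
FV = PMT × [((1+r)^n − 1)/r] × (1+r) = 19,625 × [(1+r)^14 − 1] / r × (1+r) = €450,430.61

€450,430.61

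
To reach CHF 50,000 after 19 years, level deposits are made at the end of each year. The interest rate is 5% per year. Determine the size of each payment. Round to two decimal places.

Level ordinary annuity; solve FV = PMT × [((1+r)^n − 1)/r] for PMT.
Periodic rate r = 0.05 per year.
With n = 19: PMT = 50,000 / ([((1+r)^n − 1)/r]) = CHF 1,637.25

CHF 1,637.25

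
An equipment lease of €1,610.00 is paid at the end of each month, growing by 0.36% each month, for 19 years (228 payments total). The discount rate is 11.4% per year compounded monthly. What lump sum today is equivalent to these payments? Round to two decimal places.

Periodic rate r = 0.114/12 per month; n is counted in months.
Growing ordinary annuity: PV = PMT₁ × [1 − ((1+g)/(1+r))^n] / (r − g) = 1,610 × [1 − ((1+0.0036)/(1+r))^228] / (r − 0.0036) = €201,174.45.

€201,174.45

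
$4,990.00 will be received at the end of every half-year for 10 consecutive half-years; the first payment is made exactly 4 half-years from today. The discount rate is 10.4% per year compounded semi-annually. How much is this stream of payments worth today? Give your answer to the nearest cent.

$32,776.35

Ordinary annuity of 10 payments, first payment at period 4.
Periodic rate r = 0.104/2 per half-year; n is counted in half-years.
The ordinary-annuity PV formula values the stream one period before the first payment (period 3); discount that back 3 periods:
PV₀ = 4,990 × [1 − (1+r)^−10] / r × (1+r)^−3 = $32,776.35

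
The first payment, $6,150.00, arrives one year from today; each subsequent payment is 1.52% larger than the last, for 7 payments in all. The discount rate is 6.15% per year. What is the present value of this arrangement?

$35,618.38

Periodic rate r = 0.0615 per year.
Growing ordinary annuity: PV = PMT₁ × [1 − ((1+g)/(1+r))^n] / (r − g) = 6,150 × [1 − ((1+0.0152)/(1+r))^7] / (r − 0.0152) = $35,618.38.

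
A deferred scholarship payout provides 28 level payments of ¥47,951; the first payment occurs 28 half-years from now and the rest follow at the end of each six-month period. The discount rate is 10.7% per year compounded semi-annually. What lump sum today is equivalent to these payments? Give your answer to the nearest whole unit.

Ordinary annuity of 28 payments, first payment at period 28.
Periodic rate r = 0.107/2 per half-year; n is counted in half-years.
The ordinary-annuity PV formula values the stream one period before the first payment (period 27); discount that back 27 periods:
PV₀ = 47,951 × [1 − (1+r)^−28] / r × (1+r)^−27 = ¥168,441

¥168,441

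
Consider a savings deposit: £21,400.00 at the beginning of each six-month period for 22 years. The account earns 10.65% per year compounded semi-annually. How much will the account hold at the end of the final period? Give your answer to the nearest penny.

This is an annuity due: 44 deposits of £21,400.00 at the beginning of each six-month period.
Periodic rate r = 0.1065/2 per half-year; n is counted in half-years.
FV = PMT × [((1+r)^n − 1)/r] × (1+r) = 21,400 × [(1+r)^44 − 1] / r × (1+r) = £3,726,360.07

£3,726,360.07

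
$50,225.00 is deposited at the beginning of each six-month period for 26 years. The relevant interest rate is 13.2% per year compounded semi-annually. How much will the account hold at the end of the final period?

This is an annuity due: 52 deposits of $50,225.00 at the beginning of each six-month period.
Periodic rate r = 0.132/2 per half-year; n is counted in half-years.
FV = PMT × [((1+r)^n − 1)/r] × (1+r) = 50,225 × [(1+r)^52 − 1] / r × (1+r) = $21,705,651.75

$21,705,651.75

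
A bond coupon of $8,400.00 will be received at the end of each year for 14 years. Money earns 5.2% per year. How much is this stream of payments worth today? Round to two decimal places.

$82,095.47

This is an ordinary annuity: 14 payments of $8,400.00 at the end of each year.
Periodic rate r = 0.052 per year.
PV = PMT × [(1 − (1+r)^−n)/r] = 8,400 × [1 − (1+r)^−14] / r = $82,095.47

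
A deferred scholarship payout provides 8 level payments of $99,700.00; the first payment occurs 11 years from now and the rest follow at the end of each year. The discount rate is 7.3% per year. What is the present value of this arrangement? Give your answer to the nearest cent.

$290,893.19

Ordinary annuity of 8 payments, first payment at period 11.
Periodic rate r = 0.073 per year.
The ordinary-annuity PV formula values the stream one period before the first payment (period 10); discount that back 10 periods:
PV₀ = 99,700 × [1 − (1+r)^−8] / r × (1+r)^−10 = $290,893.19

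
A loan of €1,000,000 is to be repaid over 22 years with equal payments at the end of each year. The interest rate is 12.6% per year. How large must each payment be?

Level ordinary annuity; solve PV = PMT × [(1 − (1+r)^−n)/r] for PMT.
Periodic rate r = 0.126 per year.
With n = 22: PMT = 1,000,000 / ([(1 − (1+r)^−n)/r]) = €135,992.41

€135,992.41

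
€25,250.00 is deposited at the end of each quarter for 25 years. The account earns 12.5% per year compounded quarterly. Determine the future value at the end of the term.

This is an ordinary annuity: 100 deposits of €25,250.00 at the end of each quarter.
Periodic rate r = 0.125/4 per quarter; n is counted in quarters.
FV = PMT × [((1+r)^n − 1)/r] = 25,250 × [(1+r)^100 − 1] / r = €16,723,033.38

€16,723,033.38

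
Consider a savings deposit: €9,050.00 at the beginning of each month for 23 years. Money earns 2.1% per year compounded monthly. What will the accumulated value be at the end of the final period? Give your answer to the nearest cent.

€3,213,170.09

This is an annuity due: 276 deposits of €9,050.00 at the beginning of each month.
Periodic rate r = 0.021/12 per month; n is counted in months.
FV = PMT × [((1+r)^n − 1)/r] × (1+r) = 9,050 × [(1+r)^276 − 1] / r × (1+r) = €3,213,170.09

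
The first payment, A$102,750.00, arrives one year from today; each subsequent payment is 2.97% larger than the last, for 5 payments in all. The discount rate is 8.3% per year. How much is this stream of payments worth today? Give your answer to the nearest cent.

Periodic rate r = 0.083 per year.
Growing ordinary annuity: PV = PMT₁ × [1 − ((1+g)/(1+r))^n] / (r − g) = 102,750 × [1 − ((1+0.0297)/(1+r))^5] / (r − 0.0297) = A$429,925.71.

A$429,925.71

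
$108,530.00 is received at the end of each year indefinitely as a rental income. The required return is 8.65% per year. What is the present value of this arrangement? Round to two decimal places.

$1,254,682.08

Periodic rate r = 0.0865 per year.
Level perpetuity: PV = PMT / r = 108,530 / (0.0865) = $1,254,682.08.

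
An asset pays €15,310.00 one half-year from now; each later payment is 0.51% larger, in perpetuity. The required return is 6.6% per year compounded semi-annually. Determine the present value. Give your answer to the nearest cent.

Periodic rate r = 0.066/2 per half-year.
Growing perpetuity (Gordon): PV = PMT₁ / (r − g) = 15,310 / (r − 0.0051) = €548,745.52.

€548,745.52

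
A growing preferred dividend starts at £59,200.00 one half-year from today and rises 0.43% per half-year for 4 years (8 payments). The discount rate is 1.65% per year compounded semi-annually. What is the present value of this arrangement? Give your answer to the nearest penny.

Periodic rate r = 0.0165/2 per half-year; n is counted in half-years.
Growing ordinary annuity: PV = PMT₁ × [1 − ((1+g)/(1+r))^n] / (r − g) = 59,200 × [1 − ((1+0.0043)/(1+r))^8] / (r − 0.0043) = £463,334.18.

£463,334.18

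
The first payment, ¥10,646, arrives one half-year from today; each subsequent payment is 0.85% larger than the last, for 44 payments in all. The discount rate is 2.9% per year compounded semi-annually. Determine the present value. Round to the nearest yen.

Periodic rate r = 0.029/2 per half-year; n is counted in half-years.
Growing ordinary annuity: PV = PMT₁ × [1 − ((1+g)/(1+r))^n] / (r − g) = 10,646 × [1 − ((1+0.0085)/(1+r))^44] / (r − 0.0085) = ¥407,597.

¥407,597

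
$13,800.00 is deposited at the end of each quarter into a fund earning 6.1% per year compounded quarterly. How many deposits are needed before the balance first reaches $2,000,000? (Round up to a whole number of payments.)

Periodic rate r = 0.061/4 per quarter; n is counted in quarters.
Ordinary annuity FV: 2,000,000 = 13,800 × [((1+r)^n − 1)/r].
(1+r)^n = 1 + 2,000,000 × r / 13,800, so n = ln(1 + 2,000,000·r/13,800) / ln(1+r) = 77.06.
Round up to a whole number of payments: n = 78.

78 payments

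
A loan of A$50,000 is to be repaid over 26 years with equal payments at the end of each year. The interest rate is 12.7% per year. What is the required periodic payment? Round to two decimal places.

Level ordinary annuity; solve PV = PMT × [(1 − (1+r)^−n)/r] for PMT.
Periodic rate r = 0.127 per year.
With n = 26: PMT = 50,000 / ([(1 − (1+r)^−n)/r]) = A$6,646.89

A$6,646.89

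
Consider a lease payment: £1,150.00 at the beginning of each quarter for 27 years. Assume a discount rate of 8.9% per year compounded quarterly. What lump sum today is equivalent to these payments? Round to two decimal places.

£47,929.07

This is an annuity due: 108 payments of £1,150.00 at the beginning of each quarter.
Periodic rate r = 0.089/4 per quarter; n is counted in quarters.
PV = PMT × [(1 − (1+r)^−n)/r] × (1+r) = 1,150 × [1 − (1+r)^−108] / r × (1+r) = £47,929.07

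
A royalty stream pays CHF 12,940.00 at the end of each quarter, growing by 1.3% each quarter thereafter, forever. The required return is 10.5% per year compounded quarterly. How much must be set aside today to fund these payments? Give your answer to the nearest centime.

CHF 976,603.77

Periodic rate r = 0.105/4 per quarter.
Growing perpetuity (Gordon): PV = PMT₁ / (r − g) = 12,940 / (r − 0.013) = CHF 976,603.77.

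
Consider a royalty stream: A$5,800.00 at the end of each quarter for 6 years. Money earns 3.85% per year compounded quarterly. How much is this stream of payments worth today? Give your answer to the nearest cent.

This is an ordinary annuity: 24 payments of A$5,800.00 at the end of each quarter.
Periodic rate r = 0.0385/4 per quarter; n is counted in quarters.
PV = PMT × [(1 − (1+r)^−n)/r] = 5,800 × [1 − (1+r)^−24] / r = A$123,763.43

A$123,763.43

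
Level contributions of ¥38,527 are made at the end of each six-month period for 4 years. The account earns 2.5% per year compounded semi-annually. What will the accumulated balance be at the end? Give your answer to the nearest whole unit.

This is an ordinary annuity: 8 deposits of ¥38,527 at the end of each six-month period.
Periodic rate r = 0.025/2 per half-year; n is counted in half-years.
FV = PMT × [((1+r)^n − 1)/r] = 38,527 × [(1+r)^8 − 1] / r = ¥322,043

¥322,043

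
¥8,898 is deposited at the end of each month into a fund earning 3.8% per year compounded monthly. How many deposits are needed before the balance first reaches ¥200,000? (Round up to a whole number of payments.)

Periodic rate r = 0.038/12 per month; n is counted in months.
Ordinary annuity FV: 200,000 = 8,898 × [((1+r)^n − 1)/r].
(1+r)^n = 1 + 200,000 × r / 8,898, so n = ln(1 + 200,000·r/8,898) / ln(1+r) = 21.75.
Round up to a whole number of payments: n = 22.

22 payments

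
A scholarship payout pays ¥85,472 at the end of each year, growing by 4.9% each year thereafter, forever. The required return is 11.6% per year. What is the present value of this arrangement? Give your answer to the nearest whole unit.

Periodic rate r = 0.116 per year.
Growing perpetuity (Gordon): PV = PMT₁ / (r − g) = 85,472 / (r − 0.049) = ¥1,275,701.

¥1,275,701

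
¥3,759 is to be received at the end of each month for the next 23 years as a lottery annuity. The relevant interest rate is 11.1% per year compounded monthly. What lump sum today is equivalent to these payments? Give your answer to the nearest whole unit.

This is an ordinary annuity: 276 payments of ¥3,759 at the end of each month.
Periodic rate r = 0.111/12 per month; n is counted in months.
PV = PMT × [(1 − (1+r)^−n)/r] = 3,759 × [1 − (1+r)^−276] / r = ¥374,369

¥374,369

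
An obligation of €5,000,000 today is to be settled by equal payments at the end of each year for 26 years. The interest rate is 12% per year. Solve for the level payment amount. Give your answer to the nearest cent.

Level ordinary annuity; solve PV = PMT × [(1 − (1+r)^−n)/r] for PMT.
Periodic rate r = 0.12 per year.
With n = 26: PMT = 5,000,000 / ([(1 − (1+r)^−n)/r]) = €633,259.29

€633,259.29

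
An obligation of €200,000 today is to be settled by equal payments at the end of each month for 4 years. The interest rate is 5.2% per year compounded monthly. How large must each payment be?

Level ordinary annuity; solve PV = PMT × [(1 − (1+r)^−n)/r] for PMT.
Periodic rate r = 0.052/12 per month; n is counted in months.
With n = 48: PMT = 200,000 / ([(1 − (1+r)^−n)/r]) = €4,624.00

€4,624.00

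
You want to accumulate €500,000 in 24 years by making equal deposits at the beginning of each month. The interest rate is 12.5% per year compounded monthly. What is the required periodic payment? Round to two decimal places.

Level annuity due; solve FV = PMT × [((1+r)^n − 1)/r] × (1+r) for PMT.
Periodic rate r = 0.125/12 per month; n is counted in months.
With n = 288: PMT = 500,000 / ([((1+r)^n − 1)/r] × (1+r)) = €274.53

€274.53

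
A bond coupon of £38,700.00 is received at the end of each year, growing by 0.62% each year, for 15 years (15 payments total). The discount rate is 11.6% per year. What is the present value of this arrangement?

£277,915.41

Periodic rate r = 0.116 per year.
Growing ordinary annuity: PV = PMT₁ × [1 − ((1+g)/(1+r))^n] / (r − g) = 38,700 × [1 − ((1+0.0062)/(1+r))^15] / (r − 0.0062) = £277,915.41.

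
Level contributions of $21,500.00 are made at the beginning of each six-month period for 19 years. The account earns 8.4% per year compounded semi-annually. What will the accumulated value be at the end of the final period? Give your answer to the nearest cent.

$2,013,602.65

This is an annuity due: 38 deposits of $21,500.00 at the beginning of each six-month period.
Periodic rate r = 0.084/2 per half-year; n is counted in half-years.
FV = PMT × [((1+r)^n − 1)/r] × (1+r) = 21,500 × [(1+r)^38 − 1] / r × (1+r) = $2,013,602.65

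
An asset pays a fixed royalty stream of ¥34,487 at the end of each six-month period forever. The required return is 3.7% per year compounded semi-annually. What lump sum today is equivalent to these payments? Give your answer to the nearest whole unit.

¥1,864,162

Periodic rate r = 0.037/2 per half-year.
Level perpetuity: PV = PMT / r = 34,487 / (0.037/2) = ¥1,864,162.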